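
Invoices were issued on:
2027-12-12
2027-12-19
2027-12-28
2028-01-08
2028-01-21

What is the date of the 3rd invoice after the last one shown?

The spacing grows by 2 each time: 7, 9, 11, 13 days.
Next gap: 15 days. 2028-01-21 + 15 days = 2028-02-05.
Next gap: 17 days. 2028-02-05 + 17 days = 2028-02-22.
Next gap: 19 days. 2028-02-22 + 19 days = 2028-03-12.

2028-03-12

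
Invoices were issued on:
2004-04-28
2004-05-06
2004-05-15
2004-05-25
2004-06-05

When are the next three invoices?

2004-06-17, 2004-06-30, 2004-07-14

Intervals are 8, 9, 10, 11 days — an arithmetic progression with common difference 1.
Next gap: 12 days. 2004-06-05 + 12 days = 2004-06-17.
Next gap: 13 days. 2004-06-17 + 13 days = 2004-06-30.
Next gap: 14 days. 2004-06-30 + 14 days = 2004-07-14.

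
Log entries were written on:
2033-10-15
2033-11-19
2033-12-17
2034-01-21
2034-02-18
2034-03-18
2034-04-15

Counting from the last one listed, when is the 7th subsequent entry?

These are Saturdays at 28- or 35-day spacing (35, 28, 35, 28, 28, 28).
The pattern: 3rd Saturday of the month.
May 2034 — 3rd Saturday is 2034-05-20.
June 2034 — 3rd Saturday is 2034-06-17.
July 2034 — 3rd Saturday is 2034-07-15.
3rd Saturday of August 2034: 2034-08-19.
September 2034 — 3rd Saturday is 2034-09-16.
3rd Saturday of October 2034: 2034-10-21.
November 2034 — 3rd Saturday is 2034-11-18.

2034-11-18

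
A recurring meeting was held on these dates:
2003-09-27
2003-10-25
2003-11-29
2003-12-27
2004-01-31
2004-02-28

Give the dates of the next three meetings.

Every date is a Saturday; gaps 28, 35, 28, 35, 28 days.
Each is the last Saturday of its month (at least one falls on the 29th or later, ruling out '4th Saturday').
March 2004 ends with Saturday 2004-03-27.
Last Saturday of April 2004: 2004-04-24.
May 2004 ends with Saturday 2004-05-29.

2004-03-27, 2004-04-24, 2004-05-29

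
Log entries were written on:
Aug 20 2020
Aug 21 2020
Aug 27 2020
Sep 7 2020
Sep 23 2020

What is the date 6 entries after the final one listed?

The spacing grows by 5 each time: 1, 6, 11, 16 days.
Next gap: 21 days. Sep 23 2020 + 21 days = Oct 14 2020.
Next gap: 26 days. Oct 14 2020 + 26 days = Nov 9 2020.
Next gap: 31 days. Nov 9 2020 + 31 days = Dec 10 2020.
Next gap: 36 days. Dec 10 2020 + 36 days = Jan 15 2021.
Next gap: 41 days. Jan 15 2021 + 41 days = Feb 25 2021.
Next gap: 46 days. Feb 25 2021 + 46 days = Apr 12 2021.

Apr 12 2021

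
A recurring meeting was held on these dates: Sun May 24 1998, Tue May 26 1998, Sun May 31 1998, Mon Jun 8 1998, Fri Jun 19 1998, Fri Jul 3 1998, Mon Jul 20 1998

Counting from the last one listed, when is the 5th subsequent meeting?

The spacing grows by 3 each time: 2, 5, 8, 11, 14, 17 days.
Next gap: 20 days. Mon Jul 20 1998 + 20 days = Sun Aug 9 1998.
Next gap: 23 days. Sun Aug 9 1998 + 23 days = Tue Sep 1 1998.
Next gap: 26 days. Tue Sep 1 1998 + 26 days = Sun Sep 27 1998.
Next gap: 29 days. Sun Sep 27 1998 + 29 days = Mon Oct 26 1998.
Next gap: 32 days. Mon Oct 26 1998 + 32 days = Fri Nov 27 1998.

Fri Nov 27 1998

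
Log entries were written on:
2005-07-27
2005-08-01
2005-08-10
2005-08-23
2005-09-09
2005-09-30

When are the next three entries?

2005-10-25, 2005-11-23, 2005-12-26

The spacing grows by 4 each time: 5, 9, 13, 17, 21 days.
Next gap: 25 days. 2005-09-30 + 25 days = 2005-10-25.
Next gap: 29 days. 2005-10-25 + 29 days = 2005-11-23.
Next gap: 33 days. 2005-11-23 + 33 days = 2005-12-26.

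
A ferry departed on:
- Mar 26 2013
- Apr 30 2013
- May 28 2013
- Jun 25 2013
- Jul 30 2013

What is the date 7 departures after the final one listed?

Feb 25 2014

All Tuesdays; the gaps (35, 28, 28, 35) vary with month length.
This is the last Tuesday of each month.
Last Tuesday of August 2013: Aug 27 2013.
September 2013 ends with Tuesday Sep 24 2013.
October 2013 ends with Tuesday Oct 29 2013.
November 2013 ends with Tuesday Nov 26 2013.
Last Tuesday of December 2013: Dec 31 2013.
January 2014 ends with Tuesday Jan 28 2014.
Last Tuesday of February 2014: Feb 25 2014.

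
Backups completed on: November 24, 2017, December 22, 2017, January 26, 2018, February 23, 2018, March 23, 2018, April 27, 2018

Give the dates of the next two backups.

All dates are Fridays, 28, 35, 28, 28, 35 days apart.
Specifically, the 4th Friday of each month.
4th Friday of May 2018: May 25, 2018.
June 2018 — 4th Friday is June 22, 2018.

May 25, 2018; June 22, 2018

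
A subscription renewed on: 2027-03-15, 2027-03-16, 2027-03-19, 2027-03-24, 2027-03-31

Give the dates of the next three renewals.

2027-04-09, 2027-04-20, 2027-05-03

Gaps: 1, 3, 5, 7 days — each gap is 2 larger than the previous one.
Next gap: 9 days. 2027-03-31 + 9 days = 2027-04-09.
Next gap: 11 days. 2027-04-09 + 11 days = 2027-04-20.
Next gap: 13 days. 2027-04-20 + 13 days = 2027-05-03.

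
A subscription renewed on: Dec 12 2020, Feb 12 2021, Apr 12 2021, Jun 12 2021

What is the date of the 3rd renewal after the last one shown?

The day-of-month is always 12 (62, 59, 61 days between events).
So this recurs on the 12th of every 2 months.
Next: August 2021 → Aug 12 2021.
October 2021: Oct 12 2021.
December 2021: Dec 12 2021.

Dec 12 2021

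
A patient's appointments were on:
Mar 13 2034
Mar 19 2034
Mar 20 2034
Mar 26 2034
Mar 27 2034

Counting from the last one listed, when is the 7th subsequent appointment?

Apr 23 2034

The gap pattern 6, 1, 6, 1 repeats every 2 events.
These are the Mondays and Sundays of each week.
Next Sunday: Apr 2 2034.
The following Monday is Apr 3 2034.
Next Sunday: Apr 9 2034.
Next Monday: Apr 10 2034.
Next Sunday: Apr 16 2034.
The following Monday is Apr 17 2034.
Next Sunday: Apr 23 2034.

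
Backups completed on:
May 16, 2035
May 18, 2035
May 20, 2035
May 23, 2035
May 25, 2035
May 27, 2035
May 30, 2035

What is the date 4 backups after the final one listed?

June 8, 2035

Every event lands on a Wednesday or Friday or Sunday (gaps cycle 2, 2, 3, 2, 2, 3).
So the schedule is: every Wednesday, Friday and Sunday.
Next Friday: June 1, 2035.
The following Sunday is June 3, 2035.
Next Wednesday: June 6, 2035.
The following Friday is June 8, 2035.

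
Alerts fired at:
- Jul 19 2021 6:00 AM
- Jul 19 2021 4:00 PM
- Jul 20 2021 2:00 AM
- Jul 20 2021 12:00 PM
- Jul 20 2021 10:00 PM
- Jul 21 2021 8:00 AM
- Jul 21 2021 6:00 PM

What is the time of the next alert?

Jul 22 2021 4:00 AM

The interval is a steady 10 hours (10, 10, 10, 10, 10, 10).
Jul 21 2021 6:00 PM + 10 h = Jul 22 2021 4:00 AM.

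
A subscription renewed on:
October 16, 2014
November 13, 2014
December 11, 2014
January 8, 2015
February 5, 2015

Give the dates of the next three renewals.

March 5, 2015; April 2, 2015; April 30, 2015

The spacing is 28, 28, 28, 28 days — always 28 days.
February 5, 2015 + 28 days = March 5, 2015.
March 5, 2015 + 28 days = April 2, 2015.
April 2, 2015 + 28 days = April 30, 2015.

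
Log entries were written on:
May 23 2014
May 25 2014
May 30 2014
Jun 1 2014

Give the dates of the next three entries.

Every event lands on a Friday or Sunday (gaps cycle 2, 5, 2).
So the schedule is: every Friday and Sunday.
The following Friday is Jun 6 2014.
Next Sunday: Jun 8 2014.
Next Friday: Jun 13 2014.

Jun 6 2014, Jun 8 2014, Jun 13 2014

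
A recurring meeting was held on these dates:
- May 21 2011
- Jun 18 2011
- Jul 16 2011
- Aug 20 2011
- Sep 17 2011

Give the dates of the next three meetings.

Oct 15 2011, Nov 19 2011, Dec 17 2011

These are Saturdays at 28- or 35-day spacing (28, 28, 35, 28).
The pattern: 3rd Saturday of the month.
October 2011 — 3rd Saturday is Oct 15 2011.
November 2011 — 3rd Saturday is Nov 19 2011.
December 2011 — 3rd Saturday is Dec 17 2011.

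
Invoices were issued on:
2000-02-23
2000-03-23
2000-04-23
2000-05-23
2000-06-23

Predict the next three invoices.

2000-07-23, 2000-08-23, 2000-09-23

Each date is the 23rd; the gaps (29, 31, 30, 31) track the month lengths.
The rule is the 23rd of each month.
July 2000: 2000-07-23.
Next: August 2000 → 2000-08-23.
Next: September 2000 → 2000-09-23.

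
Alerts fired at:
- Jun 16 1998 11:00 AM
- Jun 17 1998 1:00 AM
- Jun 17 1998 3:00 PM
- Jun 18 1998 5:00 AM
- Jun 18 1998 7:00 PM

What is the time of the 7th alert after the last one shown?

Jun 22 1998 9:00 PM

The interval is a steady 14 hours (14, 14, 14, 14).
Jun 18 1998 7:00 PM + 14 h = Jun 19 1998 9:00 AM.
Jun 19 1998 9:00 AM + 14 h = Jun 19 1998 11:00 PM.
Jun 19 1998 11:00 PM + 14 h = Jun 20 1998 1:00 PM.
Jun 20 1998 1:00 PM + 14 h = Jun 21 1998 3:00 AM.
Jun 21 1998 3:00 AM + 14 h = Jun 21 1998 5:00 PM.
Jun 21 1998 5:00 PM + 14 h = Jun 22 1998 7:00 AM.
Jun 22 1998 7:00 AM + 14 h = Jun 22 1998 9:00 PM.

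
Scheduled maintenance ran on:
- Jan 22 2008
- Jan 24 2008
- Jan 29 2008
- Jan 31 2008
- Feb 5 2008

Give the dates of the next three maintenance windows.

Feb 7 2008, Feb 12 2008, Feb 14 2008

Every event lands on a Tuesday or Thursday (gaps cycle 2, 5, 2, 5).
So the schedule is: every Tuesday and Thursday.
Next Thursday: Feb 7 2008.
Next Tuesday: Feb 12 2008.
The following Thursday is Feb 14 2008.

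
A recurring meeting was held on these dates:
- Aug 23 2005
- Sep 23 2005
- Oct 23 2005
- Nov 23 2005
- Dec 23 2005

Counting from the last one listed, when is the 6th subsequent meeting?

Each date is the 23rd; the gaps (31, 30, 31, 30) track the month lengths.
The rule is the 23rd of each month.
Next: January 2006 → Jan 23 2006.
February 2006: Feb 23 2006.
March 2006: Mar 23 2006.
April 2006: Apr 23 2006.
May 2006: May 23 2006.
June 2006: Jun 23 2006.

Jun 23 2006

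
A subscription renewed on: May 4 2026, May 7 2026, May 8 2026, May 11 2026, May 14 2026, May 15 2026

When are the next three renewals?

May 18 2026, May 21 2026, May 22 2026

Gaps: 3, 1, 3, 3, 1 days — not constant, but cyclic with period 3.
The events fall on every Monday, Thursday and Friday.
Next Monday: May 18 2026.
The following Thursday is May 21 2026.
The following Friday is May 22 2026.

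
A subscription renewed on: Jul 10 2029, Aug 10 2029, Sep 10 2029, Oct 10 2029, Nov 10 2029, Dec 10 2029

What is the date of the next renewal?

Each date is the 10th; the gaps (31, 31, 30, 31, 30) track the month lengths.
The rule is the 10th of each month.
January 2030: Jan 10 2030.

Jan 10 2030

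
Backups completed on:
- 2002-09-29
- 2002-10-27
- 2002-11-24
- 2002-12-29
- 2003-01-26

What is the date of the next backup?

2003-02-23

These are Sundays with 28, 28, 35, 28-day gaps.
Each is the final Sunday of its month — 2002-09-29 is past the 28th, so '4th Sunday' doesn't fit.
February 2003 ends with Sunday 2003-02-23.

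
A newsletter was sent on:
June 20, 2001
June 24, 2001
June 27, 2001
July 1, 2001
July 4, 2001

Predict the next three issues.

July 8, 2001; July 11, 2001; July 15, 2001

The gap pattern 4, 3, 4, 3 repeats every 2 events.
These are the Wednesdays and Sundays of each week.
Next Sunday: July 8, 2001.
The following Wednesday is July 11, 2001.
Next Sunday: July 15, 2001.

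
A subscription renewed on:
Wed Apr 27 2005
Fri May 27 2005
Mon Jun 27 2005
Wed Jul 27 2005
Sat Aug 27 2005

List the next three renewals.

Tue Sep 27 2005, Thu Oct 27 2005, Sun Nov 27 2005

Gaps: 30, 31, 30, 31 days — not constant. Every event is on the 27th of the month.
Pattern: the 27th of each month.
September 2005: Tue Sep 27 2005.
Next: October 2005 → Thu Oct 27 2005.
November 2005: Sun Nov 27 2005.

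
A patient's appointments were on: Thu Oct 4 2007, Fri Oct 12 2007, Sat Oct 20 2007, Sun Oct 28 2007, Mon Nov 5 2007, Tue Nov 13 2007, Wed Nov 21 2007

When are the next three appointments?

Every event comes 8 days after the last (8, 8, 8, 8, 8, 8).
Wed Nov 21 2007 + 8 days = Thu Nov 29 2007.
Thu Nov 29 2007 + 8 days = Fri Dec 7 2007.
Fri Dec 7 2007 + 8 days = Sat Dec 15 2007.

Thu Nov 29 2007, Fri Dec 7 2007, Sat Dec 15 2007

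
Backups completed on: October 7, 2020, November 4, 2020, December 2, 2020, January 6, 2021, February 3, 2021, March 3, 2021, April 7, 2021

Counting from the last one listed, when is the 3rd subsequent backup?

Gaps: 28, 28, 35, 28, 28, 35 days — a mix of 28 and 35. Every date is a Wednesday.
Each is the 1st Wednesday of its month.
May 2021 — 1st Wednesday is May 5, 2021.
June 2021 — 1st Wednesday is June 2, 2021.
1st Wednesday of July 2021: July 7, 2021.

July 7, 2021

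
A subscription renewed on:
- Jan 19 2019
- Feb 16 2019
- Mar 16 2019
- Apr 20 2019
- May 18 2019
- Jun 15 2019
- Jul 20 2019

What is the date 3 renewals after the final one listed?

Oct 19 2019

All dates are Saturdays, 28, 28, 35, 28, 28, 35 days apart.
Specifically, the 3rd Saturday of each month.
3rd Saturday of August 2019: Aug 17 2019.
September 2019 — 3rd Saturday is Sep 21 2019.
3rd Saturday of October 2019: Oct 19 2019.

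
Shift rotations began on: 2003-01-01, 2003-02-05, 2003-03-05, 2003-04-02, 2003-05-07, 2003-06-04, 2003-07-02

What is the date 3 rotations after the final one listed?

2003-10-01

These are Wednesdays at 28- or 35-day spacing (35, 28, 28, 35, 28, 28).
The pattern: 1st Wednesday of the month.
1st Wednesday of August 2003: 2003-08-06.
1st Wednesday of September 2003: 2003-09-03.
1st Wednesday of October 2003: 2003-10-01.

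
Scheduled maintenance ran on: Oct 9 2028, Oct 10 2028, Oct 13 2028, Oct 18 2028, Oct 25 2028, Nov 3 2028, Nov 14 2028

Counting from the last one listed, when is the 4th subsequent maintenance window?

The spacing grows by 2 each time: 1, 3, 5, 7, 9, 11 days.
Next gap: 13 days. Nov 14 2028 + 13 days = Nov 27 2028.
Next gap: 15 days. Nov 27 2028 + 15 days = Dec 12 2028.
Next gap: 17 days. Dec 12 2028 + 17 days = Dec 29 2028.
Next gap: 19 days. Dec 29 2028 + 19 days = Jan 17 2029.

Jan 17 2029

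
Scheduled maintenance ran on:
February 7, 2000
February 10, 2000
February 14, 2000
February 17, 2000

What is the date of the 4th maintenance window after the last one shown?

March 2, 2000

Gaps: 3, 4, 3 days — not constant, but cyclic with period 2.
The events fall on every Monday and Thursday.
Next Monday: February 21, 2000.
The following Thursday is February 24, 2000.
Next Monday: February 28, 2000.
The following Thursday is March 2, 2000.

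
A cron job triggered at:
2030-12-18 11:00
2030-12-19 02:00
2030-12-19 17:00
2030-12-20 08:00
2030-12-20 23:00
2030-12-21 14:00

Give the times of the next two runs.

2030-12-22 05:00, 2030-12-22 20:00

Gaps: 15, 15, 15, 15, 15 hours — each event is 15 hours after the previous one.
2030-12-21 14:00 + 15 h = 2030-12-22 05:00.
2030-12-22 05:00 + 15 h = 2030-12-22 20:00.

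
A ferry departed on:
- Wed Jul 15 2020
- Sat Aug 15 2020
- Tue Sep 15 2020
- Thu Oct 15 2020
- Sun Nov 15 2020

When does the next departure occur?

Tue Dec 15 2020

The day-of-month is always 15 (31, 31, 30, 31 days between events).
So this recurs on the 15th of each month.
December 2020: Tue Dec 15 2020.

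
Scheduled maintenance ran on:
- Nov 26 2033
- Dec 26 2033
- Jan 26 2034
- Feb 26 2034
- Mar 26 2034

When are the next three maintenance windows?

Apr 26 2034, May 26 2034, Jun 26 2034

Gaps: 30, 31, 31, 28 days — not constant. Every event is on the 26th of the month.
Pattern: the 26th of each month.
April 2034: Apr 26 2034.
May 2034: May 26 2034.
June 2034: Jun 26 2034.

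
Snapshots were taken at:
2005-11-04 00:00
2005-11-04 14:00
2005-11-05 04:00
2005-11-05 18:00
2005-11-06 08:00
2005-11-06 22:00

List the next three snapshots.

2005-11-07 12:00, 2005-11-08 02:00, 2005-11-08 16:00

Spacing: 14, 14, 14, 14, 14 h — constant 14 h.
2005-11-06 22:00 + 14 h = 2005-11-07 12:00.
2005-11-07 12:00 + 14 h = 2005-11-08 02:00.
2005-11-08 02:00 + 14 h = 2005-11-08 16:00.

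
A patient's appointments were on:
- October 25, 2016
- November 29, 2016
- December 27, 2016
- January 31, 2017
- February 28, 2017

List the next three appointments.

March 28, 2017; April 25, 2017; May 30, 2017

All Tuesdays; the gaps (35, 28, 35, 28) vary with month length.
This is the last Tuesday of each month.
Last Tuesday of March 2017: March 28, 2017.
April 2017 ends with Tuesday April 25, 2017.
Last Tuesday of May 2017: May 30, 2017.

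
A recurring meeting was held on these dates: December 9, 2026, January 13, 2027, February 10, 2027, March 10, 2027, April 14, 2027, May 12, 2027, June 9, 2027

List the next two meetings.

Gaps: 35, 28, 28, 35, 28, 28 days — a mix of 28 and 35. Every date is a Wednesday.
Each is the 2nd Wednesday of its month.
2nd Wednesday of July 2027: July 14, 2027.
August 2027 — 2nd Wednesday is August 11, 2027.

July 14, 2027; August 11, 2027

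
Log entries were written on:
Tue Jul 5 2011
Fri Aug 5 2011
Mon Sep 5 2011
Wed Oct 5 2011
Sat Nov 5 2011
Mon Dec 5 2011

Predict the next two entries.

Each date is the 5th; the gaps (31, 31, 30, 31, 30) track the month lengths.
The rule is the 5th of each month.
January 2012: Thu Jan 5 2012.
February 2012: Sun Feb 5 2012.

Thu Jan 5 2012, Sun Feb 5 2012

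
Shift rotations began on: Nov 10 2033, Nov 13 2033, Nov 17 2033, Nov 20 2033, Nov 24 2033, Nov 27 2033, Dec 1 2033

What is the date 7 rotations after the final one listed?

The gap pattern 3, 4, 3, 4, 3, 4 repeats every 2 events.
These are the Thursdays and Sundays of each week.
The following Sunday is Dec 4 2033.
The following Thursday is Dec 8 2033.
The following Sunday is Dec 11 2033.
The following Thursday is Dec 15 2033.
The following Sunday is Dec 18 2033.
Next Thursday: Dec 22 2033.
The following Sunday is Dec 25 2033.

Dec 25 2033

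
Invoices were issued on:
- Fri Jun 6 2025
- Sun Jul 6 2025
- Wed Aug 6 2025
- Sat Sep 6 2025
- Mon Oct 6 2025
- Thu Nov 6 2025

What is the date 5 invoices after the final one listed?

Gaps: 30, 31, 31, 30, 31 days — not constant. Every event is on the 6th of the month.
Pattern: the 6th of each month.
Next: December 2025 → Sat Dec 6 2025.
Next: January 2026 → Tue Jan 6 2026.
February 2026: Fri Feb 6 2026.
March 2026: Fri Mar 6 2026.
Next: April 2026 → Mon Apr 6 2026.

Mon Apr 6 2026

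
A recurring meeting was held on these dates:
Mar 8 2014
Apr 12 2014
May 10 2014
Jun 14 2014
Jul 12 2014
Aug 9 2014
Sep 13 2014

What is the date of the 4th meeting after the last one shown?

Jan 10 2015

These are Saturdays at 28- or 35-day spacing (35, 28, 35, 28, 28, 35).
The pattern: 2nd Saturday of the month.
2nd Saturday of October 2014: Oct 11 2014.
2nd Saturday of November 2014: Nov 8 2014.
December 2014 — 2nd Saturday is Dec 13 2014.
2nd Saturday of January 2015: Jan 10 2015.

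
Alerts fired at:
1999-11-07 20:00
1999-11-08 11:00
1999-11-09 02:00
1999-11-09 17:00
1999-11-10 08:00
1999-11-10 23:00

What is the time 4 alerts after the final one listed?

Spacing: 15, 15, 15, 15, 15 h — constant 15 h.
1999-11-10 23:00 + 15 h = 1999-11-11 14:00.
1999-11-11 14:00 + 15 h = 1999-11-12 05:00.
1999-11-12 05:00 + 15 h = 1999-11-12 20:00.
1999-11-12 20:00 + 15 h = 1999-11-13 11:00.

1999-11-13 11:00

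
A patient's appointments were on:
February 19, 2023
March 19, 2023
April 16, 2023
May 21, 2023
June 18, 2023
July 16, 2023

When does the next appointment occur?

Gaps: 28, 28, 35, 28, 28 days — a mix of 28 and 35. Every date is a Sunday.
Each is the 3rd Sunday of its month.
3rd Sunday of August 2023: August 20, 2023.

August 20, 2023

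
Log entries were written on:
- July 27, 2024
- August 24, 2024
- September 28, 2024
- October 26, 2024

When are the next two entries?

November 23, 2024; December 28, 2024

Gaps: 28, 35, 28 days — a mix of 28 and 35. Every date is a Saturday.
Each is the 4th Saturday of its month.
4th Saturday of November 2024: November 23, 2024.
4th Saturday of December 2024: December 28, 2024.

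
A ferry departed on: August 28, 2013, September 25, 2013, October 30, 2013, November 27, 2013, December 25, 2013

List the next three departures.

January 29, 2014; February 26, 2014; March 26, 2014

These are Wednesdays with 28, 35, 28, 28-day gaps.
Each is the final Wednesday of its month — October 30, 2013 is past the 28th, so '4th Wednesday' doesn't fit.
Last Wednesday of January 2014: January 29, 2014.
February 2014 ends with Wednesday February 26, 2014.
Last Wednesday of March 2014: March 26, 2014.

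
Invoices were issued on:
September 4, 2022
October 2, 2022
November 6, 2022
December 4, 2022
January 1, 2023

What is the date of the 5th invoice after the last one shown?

June 4, 2023

These are Sundays at 28- or 35-day spacing (28, 35, 28, 28).
The pattern: 1st Sunday of the month.
February 2023 — 1st Sunday is February 5, 2023.
March 2023 — 1st Sunday is March 5, 2023.
1st Sunday of April 2023: April 2, 2023.
May 2023 — 1st Sunday is May 7, 2023.
June 2023 — 1st Sunday is June 4, 2023.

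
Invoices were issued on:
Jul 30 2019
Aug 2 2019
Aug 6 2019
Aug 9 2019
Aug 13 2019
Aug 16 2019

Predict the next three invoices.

Every event lands on a Tuesday or Friday (gaps cycle 3, 4, 3, 4, 3).
So the schedule is: every Tuesday and Friday.
The following Tuesday is Aug 20 2019.
The following Friday is Aug 23 2019.
The following Tuesday is Aug 27 2019.

Aug 20 2019, Aug 23 2019, Aug 27 2019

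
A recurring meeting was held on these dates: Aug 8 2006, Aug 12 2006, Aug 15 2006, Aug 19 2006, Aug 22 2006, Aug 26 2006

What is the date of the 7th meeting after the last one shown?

Sep 19 2006

Every event lands on a Tuesday or Saturday (gaps cycle 4, 3, 4, 3, 4).
So the schedule is: every Tuesday and Saturday.
The following Tuesday is Aug 29 2006.
Next Saturday: Sep 2 2006.
The following Tuesday is Sep 5 2006.
Next Saturday: Sep 9 2006.
Next Tuesday: Sep 12 2006.
Next Saturday: Sep 16 2006.
Next Tuesday: Sep 19 2006.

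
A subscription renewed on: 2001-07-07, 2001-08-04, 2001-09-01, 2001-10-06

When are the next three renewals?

2001-11-03, 2001-12-01, 2002-01-05

Gaps: 28, 28, 35 days — a mix of 28 and 35. Every date is a Saturday.
Each is the 1st Saturday of its month.
November 2001 — 1st Saturday is 2001-11-03.
December 2001 — 1st Saturday is 2001-12-01.
January 2002 — 1st Saturday is 2002-01-05.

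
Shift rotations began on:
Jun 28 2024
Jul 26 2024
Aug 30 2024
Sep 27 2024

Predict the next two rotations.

Every date is a Friday; gaps 28, 35, 28 days.
Each is the last Friday of its month (at least one falls on the 29th or later, ruling out '4th Friday').
Last Friday of October 2024: Oct 25 2024.
Last Friday of November 2024: Nov 29 2024.

Oct 25 2024, Nov 29 2024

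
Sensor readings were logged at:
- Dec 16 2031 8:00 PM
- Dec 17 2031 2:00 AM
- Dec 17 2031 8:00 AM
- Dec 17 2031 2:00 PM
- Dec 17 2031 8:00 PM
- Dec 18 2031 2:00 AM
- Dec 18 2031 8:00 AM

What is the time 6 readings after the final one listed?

The interval is a steady 6 hours (6, 6, 6, 6, 6, 6).
Dec 18 2031 8:00 AM + 6 h = Dec 18 2031 2:00 PM.
Dec 18 2031 2:00 PM + 6 h = Dec 18 2031 8:00 PM.
Dec 18 2031 8:00 PM + 6 h = Dec 19 2031 2:00 AM.
Dec 19 2031 2:00 AM + 6 h = Dec 19 2031 8:00 AM.
Dec 19 2031 8:00 AM + 6 h = Dec 19 2031 2:00 PM.
Dec 19 2031 2:00 PM + 6 h = Dec 19 2031 8:00 PM.

Dec 19 2031 8:00 PM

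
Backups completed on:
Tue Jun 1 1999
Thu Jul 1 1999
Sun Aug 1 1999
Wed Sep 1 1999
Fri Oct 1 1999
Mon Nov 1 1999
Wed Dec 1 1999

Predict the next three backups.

The day-of-month is always 1 (30, 31, 31, 30, 31, 30 days between events).
So this recurs on the 1st of each month.
Next: January 2000 → Sat Jan 1 2000.
Next: February 2000 → Tue Feb 1 2000.
March 2000: Wed Mar 1 2000.

Sat Jan 1 2000, Tue Feb 1 2000, Wed Mar 1 2000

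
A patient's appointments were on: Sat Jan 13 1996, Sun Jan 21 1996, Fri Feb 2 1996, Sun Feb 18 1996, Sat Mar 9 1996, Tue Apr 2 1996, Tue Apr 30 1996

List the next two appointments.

Sat Jun 1 1996, Sun Jul 7 1996

The spacing grows by 4 each time: 8, 12, 16, 20, 24, 28 days.
Next gap: 32 days. Tue Apr 30 1996 + 32 days = Sat Jun 1 1996.
Next gap: 36 days. Sat Jun 1 1996 + 36 days = Sun Jul 7 1996.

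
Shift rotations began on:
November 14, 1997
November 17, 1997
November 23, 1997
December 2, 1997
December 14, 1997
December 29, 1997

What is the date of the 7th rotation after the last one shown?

July 6, 1998

The spacing grows by 3 each time: 3, 6, 9, 12, 15 days.
Next gap: 18 days. December 29, 1997 + 18 days = January 16, 1998.
Next gap: 21 days. January 16, 1998 + 21 days = February 6, 1998.
Next gap: 24 days. February 6, 1998 + 24 days = March 2, 1998.
Next gap: 27 days. March 2, 1998 + 27 days = March 29, 1998.
Next gap: 30 days. March 29, 1998 + 30 days = April 28, 1998.
Next gap: 33 days. April 28, 1998 + 33 days = May 31, 1998.
Next gap: 36 days. May 31, 1998 + 36 days = July 6, 1998.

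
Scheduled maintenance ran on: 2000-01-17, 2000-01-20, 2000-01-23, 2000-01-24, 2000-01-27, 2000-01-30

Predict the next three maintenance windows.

Gaps: 3, 3, 1, 3, 3 days — not constant, but cyclic with period 3.
The events fall on every Monday, Thursday and Sunday.
The following Monday is 2000-01-31.
The following Thursday is 2000-02-03.
The following Sunday is 2000-02-06.

2000-01-31, 2000-02-03, 2000-02-06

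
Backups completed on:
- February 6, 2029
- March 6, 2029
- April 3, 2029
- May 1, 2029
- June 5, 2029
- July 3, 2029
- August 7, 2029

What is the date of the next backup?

September 4, 2029

Gaps: 28, 28, 28, 35, 28, 35 days — a mix of 28 and 35. Every date is a Tuesday.
Each is the 1st Tuesday of its month.
September 2029 — 1st Tuesday is September 4, 2029.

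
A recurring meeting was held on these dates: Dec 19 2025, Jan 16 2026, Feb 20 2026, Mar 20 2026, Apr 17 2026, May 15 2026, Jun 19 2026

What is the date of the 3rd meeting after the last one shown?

All dates are Fridays, 28, 35, 28, 28, 28, 35 days apart.
Specifically, the 3rd Friday of each month.
July 2026 — 3rd Friday is Jul 17 2026.
3rd Friday of August 2026: Aug 21 2026.
September 2026 — 3rd Friday is Sep 18 2026.

Sep 18 2026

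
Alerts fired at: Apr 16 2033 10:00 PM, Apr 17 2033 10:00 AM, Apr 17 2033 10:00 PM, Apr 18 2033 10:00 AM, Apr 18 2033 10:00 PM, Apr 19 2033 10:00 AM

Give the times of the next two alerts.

Apr 19 2033 10:00 PM, Apr 20 2033 10:00 AM

The interval is a steady 12 hours (12, 12, 12, 12, 12).
Apr 19 2033 10:00 AM + 12 h = Apr 19 2033 10:00 PM.
Apr 19 2033 10:00 PM + 12 h = Apr 20 2033 10:00 AM.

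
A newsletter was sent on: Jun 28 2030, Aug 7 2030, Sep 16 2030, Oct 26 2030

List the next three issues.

Dec 5 2030, Jan 14 2031, Feb 23 2031

The spacing is 40, 40, 40 days — always 40 days.
Oct 26 2030 + 40 days = Dec 5 2030.
Dec 5 2030 + 40 days = Jan 14 2031.
Jan 14 2031 + 40 days = Feb 23 2031.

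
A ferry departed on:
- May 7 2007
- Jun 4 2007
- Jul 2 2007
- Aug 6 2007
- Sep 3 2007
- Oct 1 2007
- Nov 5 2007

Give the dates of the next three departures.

Dec 3 2007, Jan 7 2008, Feb 4 2008

These are Mondays at 28- or 35-day spacing (28, 28, 35, 28, 28, 35).
The pattern: 1st Monday of the month.
December 2007 — 1st Monday is Dec 3 2007.
1st Monday of January 2008: Jan 7 2008.
February 2008 — 1st Monday is Feb 4 2008.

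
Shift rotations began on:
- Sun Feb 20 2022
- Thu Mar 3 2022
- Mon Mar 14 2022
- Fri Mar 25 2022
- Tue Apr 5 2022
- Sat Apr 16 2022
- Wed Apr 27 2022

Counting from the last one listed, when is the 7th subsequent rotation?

The spacing is 11, 11, 11, 11, 11, 11 days — always 11 days.
Wed Apr 27 2022 + 11 days = Sun May 8 2022.
Sun May 8 2022 + 11 days = Thu May 19 2022.
Thu May 19 2022 + 11 days = Mon May 30 2022.
Mon May 30 2022 + 11 days = Fri Jun 10 2022.
Fri Jun 10 2022 + 11 days = Tue Jun 21 2022.
Tue Jun 21 2022 + 11 days = Sat Jul 2 2022.
Sat Jul 2 2022 + 11 days = Wed Jul 13 2022.

Wed Jul 13 2022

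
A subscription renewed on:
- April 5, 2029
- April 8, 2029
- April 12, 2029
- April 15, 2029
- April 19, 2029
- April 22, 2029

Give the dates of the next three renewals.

April 26, 2029; April 29, 2029; May 3, 2029

The gap pattern 3, 4, 3, 4, 3 repeats every 2 events.
These are the Thursdays and Sundays of each week.
Next Thursday: April 26, 2029.
The following Sunday is April 29, 2029.
Next Thursday: May 3, 2029.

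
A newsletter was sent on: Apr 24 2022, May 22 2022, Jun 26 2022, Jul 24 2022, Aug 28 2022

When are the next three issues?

Sep 25 2022, Oct 23 2022, Nov 27 2022

Gaps: 28, 35, 28, 35 days — a mix of 28 and 35. Every date is a Sunday.
Each is the 4th Sunday of its month.
September 2022 — 4th Sunday is Sep 25 2022.
4th Sunday of October 2022: Oct 23 2022.
4th Sunday of November 2022: Nov 27 2022.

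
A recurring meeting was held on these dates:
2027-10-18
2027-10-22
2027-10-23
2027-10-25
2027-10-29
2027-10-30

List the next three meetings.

2027-11-01, 2027-11-05, 2027-11-06

Gaps: 4, 1, 2, 4, 1 days — not constant, but cyclic with period 3.
The events fall on every Monday, Friday and Saturday.
The following Monday is 2027-11-01.
Next Friday: 2027-11-05.
The following Saturday is 2027-11-06.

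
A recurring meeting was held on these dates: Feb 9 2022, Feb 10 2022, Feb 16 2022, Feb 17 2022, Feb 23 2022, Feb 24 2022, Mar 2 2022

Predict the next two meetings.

The gap pattern 1, 6, 1, 6, 1, 6 repeats every 2 events.
These are the Wednesdays and Thursdays of each week.
Next Thursday: Mar 3 2022.
The following Wednesday is Mar 9 2022.

Mar 3 2022, Mar 9 2022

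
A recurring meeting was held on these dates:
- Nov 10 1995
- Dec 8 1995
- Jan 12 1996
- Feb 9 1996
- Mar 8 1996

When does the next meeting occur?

Apr 12 1996

All dates are Fridays, 28, 35, 28, 28 days apart.
Specifically, the 2nd Friday of each month.
2nd Friday of April 1996: Apr 12 1996.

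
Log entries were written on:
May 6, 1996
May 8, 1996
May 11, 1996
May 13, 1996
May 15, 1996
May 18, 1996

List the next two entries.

The gap pattern 2, 3, 2, 2, 3 repeats every 3 events.
These are the Mondays, Wednesdays and Saturdays of each week.
Next Monday: May 20, 1996.
Next Wednesday: May 22, 1996.

May 20, 1996; May 22, 1996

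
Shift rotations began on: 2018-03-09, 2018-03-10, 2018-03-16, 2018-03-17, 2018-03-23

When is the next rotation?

Gaps: 1, 6, 1, 6 days — not constant, but cyclic with period 2.
The events fall on every Friday and Saturday.
The following Saturday is 2018-03-24.

2018-03-24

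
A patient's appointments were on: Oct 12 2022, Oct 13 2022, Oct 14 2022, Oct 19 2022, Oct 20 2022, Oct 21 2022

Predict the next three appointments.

Oct 26 2022, Oct 27 2022, Oct 28 2022

Gaps: 1, 1, 5, 1, 1 days — not constant, but cyclic with period 3.
The events fall on every Wednesday, Thursday and Friday.
The following Wednesday is Oct 26 2022.
Next Thursday: Oct 27 2022.
Next Friday: Oct 28 2022.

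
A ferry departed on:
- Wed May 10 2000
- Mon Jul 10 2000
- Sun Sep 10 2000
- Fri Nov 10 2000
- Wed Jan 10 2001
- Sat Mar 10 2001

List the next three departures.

Gaps: 61, 62, 61, 61, 59 days — not constant. Every event is on the 10th of the month.
Pattern: the 10th of every 2 months.
Next: May 2001 → Thu May 10 2001.
July 2001: Tue Jul 10 2001.
Next: September 2001 → Mon Sep 10 2001.

Thu May 10 2001, Tue Jul 10 2001, Mon Sep 10 2001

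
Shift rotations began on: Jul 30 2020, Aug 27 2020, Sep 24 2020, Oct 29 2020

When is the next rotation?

All Thursdays; the gaps (28, 28, 35) vary with month length.
This is the last Thursday of each month.
November 2020 ends with Thursday Nov 26 2020.

Nov 26 2020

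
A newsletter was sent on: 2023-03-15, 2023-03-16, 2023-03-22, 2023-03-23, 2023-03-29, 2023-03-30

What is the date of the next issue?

The gap pattern 1, 6, 1, 6, 1 repeats every 2 events.
These are the Wednesdays and Thursdays of each week.
Next Wednesday: 2023-04-05.

2023-04-05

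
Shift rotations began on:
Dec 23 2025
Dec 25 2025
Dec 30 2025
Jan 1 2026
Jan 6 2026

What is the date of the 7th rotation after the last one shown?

Jan 29 2026

Gaps: 2, 5, 2, 5 days — not constant, but cyclic with period 2.
The events fall on every Tuesday and Thursday.
Next Thursday: Jan 8 2026.
Next Tuesday: Jan 13 2026.
The following Thursday is Jan 15 2026.
The following Tuesday is Jan 20 2026.
The following Thursday is Jan 22 2026.
Next Tuesday: Jan 27 2026.
Next Thursday: Jan 29 2026.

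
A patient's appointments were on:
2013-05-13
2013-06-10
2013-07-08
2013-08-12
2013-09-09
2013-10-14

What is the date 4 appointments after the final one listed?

2014-02-10

Gaps: 28, 28, 35, 28, 35 days — a mix of 28 and 35. Every date is a Monday.
Each is the 2nd Monday of its month.
2nd Monday of November 2013: 2013-11-11.
2nd Monday of December 2013: 2013-12-09.
January 2014 — 2nd Monday is 2014-01-13.
2nd Monday of February 2014: 2014-02-10.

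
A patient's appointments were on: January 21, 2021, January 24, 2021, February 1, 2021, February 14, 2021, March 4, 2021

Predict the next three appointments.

March 27, 2021; April 24, 2021; May 27, 2021

Intervals are 3, 8, 13, 18 days — an arithmetic progression with common difference 5.
Next gap: 23 days. March 4, 2021 + 23 days = March 27, 2021.
Next gap: 28 days. March 27, 2021 + 28 days = April 24, 2021.
Next gap: 33 days. April 24, 2021 + 33 days = May 27, 2021.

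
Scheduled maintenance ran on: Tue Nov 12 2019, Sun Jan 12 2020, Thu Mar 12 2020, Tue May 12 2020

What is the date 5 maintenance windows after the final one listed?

Gaps: 61, 60, 61 days — not constant. Every event is on the 12th of the month.
Pattern: the 12th of every 2 months.
July 2020: Sun Jul 12 2020.
Next: September 2020 → Sat Sep 12 2020.
Next: November 2020 → Thu Nov 12 2020.
January 2021: Tue Jan 12 2021.
Next: March 2021 → Fri Mar 12 2021.

Fri Mar 12 2021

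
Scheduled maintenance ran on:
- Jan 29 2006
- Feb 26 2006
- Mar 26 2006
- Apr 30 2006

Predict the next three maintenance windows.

May 28 2006, Jun 25 2006, Jul 30 2006

Every date is a Sunday; gaps 28, 28, 35 days.
Each is the last Sunday of its month (at least one falls on the 29th or later, ruling out '4th Sunday').
May 2006 ends with Sunday May 28 2006.
Last Sunday of June 2006: Jun 25 2006.
Last Sunday of July 2006: Jul 30 2006.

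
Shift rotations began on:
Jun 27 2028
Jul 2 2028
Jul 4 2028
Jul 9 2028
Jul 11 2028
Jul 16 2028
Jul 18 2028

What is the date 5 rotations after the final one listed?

Gaps: 5, 2, 5, 2, 5, 2 days — not constant, but cyclic with period 2.
The events fall on every Tuesday and Sunday.
Next Sunday: Jul 23 2028.
Next Tuesday: Jul 25 2028.
The following Sunday is Jul 30 2028.
The following Tuesday is Aug 1 2028.
Next Sunday: Aug 6 2028.

Aug 6 2028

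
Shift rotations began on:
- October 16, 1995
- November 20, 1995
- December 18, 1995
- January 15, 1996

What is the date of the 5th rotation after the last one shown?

All dates are Mondays, 35, 28, 28 days apart.
Specifically, the 3rd Monday of each month.
3rd Monday of February 1996: February 19, 1996.
3rd Monday of March 1996: March 18, 1996.
3rd Monday of April 1996: April 15, 1996.
3rd Monday of May 1996: May 20, 1996.
3rd Monday of June 1996: June 17, 1996.

June 17, 1996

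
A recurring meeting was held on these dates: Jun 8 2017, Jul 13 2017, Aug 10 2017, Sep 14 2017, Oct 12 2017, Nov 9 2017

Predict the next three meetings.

All dates are Thursdays, 35, 28, 35, 28, 28 days apart.
Specifically, the 2nd Thursday of each month.
December 2017 — 2nd Thursday is Dec 14 2017.
January 2018 — 2nd Thursday is Jan 11 2018.
2nd Thursday of February 2018: Feb 8 2018.

Dec 14 2017, Jan 11 2018, Feb 8 2018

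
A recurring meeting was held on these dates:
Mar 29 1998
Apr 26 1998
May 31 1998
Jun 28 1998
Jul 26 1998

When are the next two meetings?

Aug 30 1998, Sep 27 1998

Every date is a Sunday; gaps 28, 35, 28, 28 days.
Each is the last Sunday of its month (at least one falls on the 29th or later, ruling out '4th Sunday').
August 1998 ends with Sunday Aug 30 1998.
September 1998 ends with Sunday Sep 27 1998.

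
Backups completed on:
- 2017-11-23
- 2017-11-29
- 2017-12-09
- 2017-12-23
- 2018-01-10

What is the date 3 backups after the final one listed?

Intervals are 6, 10, 14, 18 days — an arithmetic progression with common difference 4.
Next gap: 22 days. 2018-01-10 + 22 days = 2018-02-01.
Next gap: 26 days. 2018-02-01 + 26 days = 2018-02-27.
Next gap: 30 days. 2018-02-27 + 30 days = 2018-03-29.

2018-03-29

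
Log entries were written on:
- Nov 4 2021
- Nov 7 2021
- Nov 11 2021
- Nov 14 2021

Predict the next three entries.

Every event lands on a Thursday or Sunday (gaps cycle 3, 4, 3).
So the schedule is: every Thursday and Sunday.
The following Thursday is Nov 18 2021.
Next Sunday: Nov 21 2021.
Next Thursday: Nov 25 2021.

Nov 18 2021, Nov 21 2021, Nov 25 2021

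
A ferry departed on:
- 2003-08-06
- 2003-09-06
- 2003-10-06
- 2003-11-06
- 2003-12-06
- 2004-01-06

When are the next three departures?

Gaps: 31, 30, 31, 30, 31 days — not constant. Every event is on the 6th of the month.
Pattern: the 6th of each month.
February 2004: 2004-02-06.
Next: March 2004 → 2004-03-06.
Next: April 2004 → 2004-04-06.

2004-02-06, 2004-03-06, 2004-04-06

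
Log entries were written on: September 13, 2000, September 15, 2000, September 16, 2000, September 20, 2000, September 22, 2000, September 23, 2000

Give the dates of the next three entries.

September 27, 2000; September 29, 2000; September 30, 2000

Every event lands on a Wednesday or Friday or Saturday (gaps cycle 2, 1, 4, 2, 1).
So the schedule is: every Wednesday, Friday and Saturday.
The following Wednesday is September 27, 2000.
The following Friday is September 29, 2000.
The following Saturday is September 30, 2000.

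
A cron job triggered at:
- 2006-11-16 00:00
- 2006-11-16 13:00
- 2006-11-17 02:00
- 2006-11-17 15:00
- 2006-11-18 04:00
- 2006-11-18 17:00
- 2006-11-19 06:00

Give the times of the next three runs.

2006-11-19 19:00, 2006-11-20 08:00, 2006-11-20 21:00

Gaps: 13, 13, 13, 13, 13, 13 hours — each event is 13 hours after the previous one.
2006-11-19 06:00 + 13 h = 2006-11-19 19:00.
2006-11-19 19:00 + 13 h = 2006-11-20 08:00.
2006-11-20 08:00 + 13 h = 2006-11-20 21:00.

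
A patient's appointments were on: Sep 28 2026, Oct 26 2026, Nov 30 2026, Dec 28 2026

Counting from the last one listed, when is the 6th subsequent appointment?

Every date is a Monday; gaps 28, 35, 28 days.
Each is the last Monday of its month (at least one falls on the 29th or later, ruling out '4th Monday').
January 2027 ends with Monday Jan 25 2027.
February 2027 ends with Monday Feb 22 2027.
Last Monday of March 2027: Mar 29 2027.
April 2027 ends with Monday Apr 26 2027.
Last Monday of May 2027: May 31 2027.
June 2027 ends with Monday Jun 28 2027.

Jun 28 2027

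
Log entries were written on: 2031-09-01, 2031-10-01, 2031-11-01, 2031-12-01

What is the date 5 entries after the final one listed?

Each date is the 1st; the gaps (30, 31, 30) track the month lengths.
The rule is the 1st of each month.
January 2032: 2032-01-01.
Next: February 2032 → 2032-02-01.
Next: March 2032 → 2032-03-01.
Next: April 2032 → 2032-04-01.
May 2032: 2032-05-01.

2032-05-01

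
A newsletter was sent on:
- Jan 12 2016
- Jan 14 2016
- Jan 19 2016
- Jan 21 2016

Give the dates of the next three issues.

Every event lands on a Tuesday or Thursday (gaps cycle 2, 5, 2).
So the schedule is: every Tuesday and Thursday.
Next Tuesday: Jan 26 2016.
Next Thursday: Jan 28 2016.
The following Tuesday is Feb 2 2016.

Jan 26 2016, Jan 28 2016, Feb 2 2016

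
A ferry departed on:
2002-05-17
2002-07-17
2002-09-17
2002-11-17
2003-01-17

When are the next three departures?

2003-03-17, 2003-05-17, 2003-07-17

Gaps: 61, 62, 61, 61 days — not constant. Every event is on the 17th of the month.
Pattern: the 17th of every 2 months.
March 2003: 2003-03-17.
Next: May 2003 → 2003-05-17.
Next: July 2003 → 2003-07-17.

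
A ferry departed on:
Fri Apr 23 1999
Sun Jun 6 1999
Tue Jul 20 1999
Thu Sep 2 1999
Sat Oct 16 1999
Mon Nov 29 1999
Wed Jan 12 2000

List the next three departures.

Every event comes 44 days after the last (44, 44, 44, 44, 44, 44).
Wed Jan 12 2000 + 44 days = Fri Feb 25 2000.
Fri Feb 25 2000 + 44 days = Sun Apr 9 2000.
Sun Apr 9 2000 + 44 days = Tue May 23 2000.

Fri Feb 25 2000, Sun Apr 9 2000, Tue May 23 2000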